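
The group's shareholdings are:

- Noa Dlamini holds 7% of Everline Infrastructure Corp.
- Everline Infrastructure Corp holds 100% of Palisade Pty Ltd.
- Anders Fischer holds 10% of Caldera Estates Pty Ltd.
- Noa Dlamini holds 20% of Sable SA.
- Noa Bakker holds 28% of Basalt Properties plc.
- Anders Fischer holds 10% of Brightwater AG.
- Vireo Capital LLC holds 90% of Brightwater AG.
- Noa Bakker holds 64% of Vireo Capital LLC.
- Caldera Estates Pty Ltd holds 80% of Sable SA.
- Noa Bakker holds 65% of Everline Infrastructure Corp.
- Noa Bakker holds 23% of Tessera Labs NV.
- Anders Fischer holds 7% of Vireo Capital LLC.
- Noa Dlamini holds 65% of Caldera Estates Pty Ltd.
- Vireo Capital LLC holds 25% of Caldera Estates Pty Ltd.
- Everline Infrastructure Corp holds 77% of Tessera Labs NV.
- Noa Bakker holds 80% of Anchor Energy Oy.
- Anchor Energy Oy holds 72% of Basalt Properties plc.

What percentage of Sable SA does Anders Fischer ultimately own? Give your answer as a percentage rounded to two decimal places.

9.40%

Anders reaches Sable along 2 paths.
Via Caldera: 10% × 80% = 8%.
Via Vireo → Caldera: 7% × 25% × 80% = 1.4%.
Total: 8% + 1.4% = 9.4%.
Rounded: 9.40%.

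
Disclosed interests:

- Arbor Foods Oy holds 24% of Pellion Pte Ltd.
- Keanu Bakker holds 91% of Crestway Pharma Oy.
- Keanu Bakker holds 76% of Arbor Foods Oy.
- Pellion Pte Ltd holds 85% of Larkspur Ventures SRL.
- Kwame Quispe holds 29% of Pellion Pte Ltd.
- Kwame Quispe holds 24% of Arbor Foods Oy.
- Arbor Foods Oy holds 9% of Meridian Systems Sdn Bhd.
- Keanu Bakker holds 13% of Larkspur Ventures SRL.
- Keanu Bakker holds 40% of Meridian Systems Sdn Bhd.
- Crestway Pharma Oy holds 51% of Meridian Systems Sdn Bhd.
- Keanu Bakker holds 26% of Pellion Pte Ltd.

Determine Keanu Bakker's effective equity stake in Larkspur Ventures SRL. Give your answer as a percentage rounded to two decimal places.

50.60%

Keanu reaches Larkspur along 3 paths.
Via Arbor → Pellion: 76% × 24% × 85% = 15.504%.
Via Pellion: 26% × 85% = 22.1%.
Direct stake: 13% = 13%.
Total: 15.504% + 22.1% + 13% = 50.604%.
Rounded: 50.60%.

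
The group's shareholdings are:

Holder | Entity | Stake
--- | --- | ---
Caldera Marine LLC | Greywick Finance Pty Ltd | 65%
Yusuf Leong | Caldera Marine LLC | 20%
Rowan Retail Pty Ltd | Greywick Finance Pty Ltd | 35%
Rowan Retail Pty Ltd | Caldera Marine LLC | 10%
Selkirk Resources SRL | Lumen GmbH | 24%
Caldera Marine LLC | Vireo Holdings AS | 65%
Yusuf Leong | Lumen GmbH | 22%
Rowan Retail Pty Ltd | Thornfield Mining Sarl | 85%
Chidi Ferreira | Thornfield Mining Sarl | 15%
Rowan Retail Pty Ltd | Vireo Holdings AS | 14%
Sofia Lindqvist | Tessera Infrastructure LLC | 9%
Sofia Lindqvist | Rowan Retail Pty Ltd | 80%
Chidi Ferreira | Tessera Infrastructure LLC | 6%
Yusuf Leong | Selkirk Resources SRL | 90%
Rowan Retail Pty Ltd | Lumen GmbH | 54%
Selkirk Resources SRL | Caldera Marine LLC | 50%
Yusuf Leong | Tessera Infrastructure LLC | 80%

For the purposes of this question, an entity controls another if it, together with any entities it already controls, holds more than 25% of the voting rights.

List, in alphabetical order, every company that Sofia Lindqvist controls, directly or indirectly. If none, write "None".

Sofia holds 80% of Rowan, so Sofia controls Rowan.
Rowan holds 54% of Lumen, so Sofia controls Lumen.
Rowan holds 85% of Thornfield, so Sofia controls Thornfield.
Rowan holds 35% of Greywick, so Sofia controls Greywick.
No other company's threshold is met.

Greywick Finance Pty Ltd, Lumen GmbH, Rowan Retail Pty Ltd, Thornfield Mining Sarl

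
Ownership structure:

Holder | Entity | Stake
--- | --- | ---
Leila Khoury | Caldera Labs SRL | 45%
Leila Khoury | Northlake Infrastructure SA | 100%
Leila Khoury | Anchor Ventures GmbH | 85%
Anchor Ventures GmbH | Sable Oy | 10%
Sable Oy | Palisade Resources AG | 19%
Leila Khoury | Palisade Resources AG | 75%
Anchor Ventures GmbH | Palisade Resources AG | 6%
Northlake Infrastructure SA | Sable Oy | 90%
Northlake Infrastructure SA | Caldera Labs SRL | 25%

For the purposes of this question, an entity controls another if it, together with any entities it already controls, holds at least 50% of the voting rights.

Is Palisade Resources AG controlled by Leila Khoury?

Leila holds 85% of Anchor, so Leila controls Anchor.
Leila holds 100% of Northlake, so Leila controls Northlake.
Northlake and Anchor together hold 90% + 10% = 100% of Sable, so Leila controls Sable.
Leila and Sable and Anchor together hold 75% + 19% + 6% = 100% of Palisade, so Leila controls Palisade.

Yes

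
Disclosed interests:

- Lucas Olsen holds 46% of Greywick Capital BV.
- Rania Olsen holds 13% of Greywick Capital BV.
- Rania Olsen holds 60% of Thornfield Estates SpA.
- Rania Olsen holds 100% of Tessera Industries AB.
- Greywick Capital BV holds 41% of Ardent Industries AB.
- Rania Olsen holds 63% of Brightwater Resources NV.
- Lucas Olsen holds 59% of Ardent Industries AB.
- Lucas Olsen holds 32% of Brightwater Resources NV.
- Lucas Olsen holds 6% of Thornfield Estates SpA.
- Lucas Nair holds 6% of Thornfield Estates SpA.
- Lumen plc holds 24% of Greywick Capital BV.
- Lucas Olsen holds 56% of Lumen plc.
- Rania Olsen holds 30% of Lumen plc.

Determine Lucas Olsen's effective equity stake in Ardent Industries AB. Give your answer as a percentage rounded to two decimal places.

83.37%

Lucas Olsen reaches Ardent along 3 paths.
Via Greywick: 46% × 41% = 18.86%.
Via Lumen → Greywick: 56% × 24% × 41% = 5.5104%.
Direct stake: 59% = 59%.
Total: 18.86% + 5.5104% + 59% = 83.3704%.
Rounded: 83.37%.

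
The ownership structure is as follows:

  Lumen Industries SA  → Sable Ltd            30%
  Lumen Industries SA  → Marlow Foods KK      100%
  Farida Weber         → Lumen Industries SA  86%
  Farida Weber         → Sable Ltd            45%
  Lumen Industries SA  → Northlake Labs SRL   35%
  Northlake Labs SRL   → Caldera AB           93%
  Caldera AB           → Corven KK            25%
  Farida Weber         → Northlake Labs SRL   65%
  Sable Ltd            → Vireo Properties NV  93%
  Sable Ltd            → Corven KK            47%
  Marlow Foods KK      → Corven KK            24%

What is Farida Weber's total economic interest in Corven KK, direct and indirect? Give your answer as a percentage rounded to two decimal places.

Farida reaches Corven along 5 paths.
Via Lumen → Sable: 86% × 30% × 47% = 12.126%.
Via Sable: 45% × 47% = 21.15%.
Via Northlake → Caldera: 65% × 93% × 25% = 15.1125%.
Via Lumen → Northlake → Caldera: 86% × 35% × 93% × 25% = 6.99825%.
Via Lumen → Marlow: 86% × 100% × 24% = 20.64%.
Total: 12.126% + 21.15% + 15.1125% + 6.99825% + 20.64% = 76.02675%.
Rounded: 76.03%.

76.03%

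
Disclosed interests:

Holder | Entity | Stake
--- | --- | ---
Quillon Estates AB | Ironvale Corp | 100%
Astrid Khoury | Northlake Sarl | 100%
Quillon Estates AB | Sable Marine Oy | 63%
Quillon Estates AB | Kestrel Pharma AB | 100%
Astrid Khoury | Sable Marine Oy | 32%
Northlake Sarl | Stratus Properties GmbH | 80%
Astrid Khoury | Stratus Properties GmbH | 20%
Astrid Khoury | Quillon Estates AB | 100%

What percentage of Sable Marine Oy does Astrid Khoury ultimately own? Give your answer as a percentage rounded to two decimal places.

Astrid reaches Sable along 2 paths.
Direct stake: 32% = 32%.
Via Quillon: 100% × 63% = 63%.
Total: 32% + 63% = 95%.
Rounded: 95.00%.

95.00%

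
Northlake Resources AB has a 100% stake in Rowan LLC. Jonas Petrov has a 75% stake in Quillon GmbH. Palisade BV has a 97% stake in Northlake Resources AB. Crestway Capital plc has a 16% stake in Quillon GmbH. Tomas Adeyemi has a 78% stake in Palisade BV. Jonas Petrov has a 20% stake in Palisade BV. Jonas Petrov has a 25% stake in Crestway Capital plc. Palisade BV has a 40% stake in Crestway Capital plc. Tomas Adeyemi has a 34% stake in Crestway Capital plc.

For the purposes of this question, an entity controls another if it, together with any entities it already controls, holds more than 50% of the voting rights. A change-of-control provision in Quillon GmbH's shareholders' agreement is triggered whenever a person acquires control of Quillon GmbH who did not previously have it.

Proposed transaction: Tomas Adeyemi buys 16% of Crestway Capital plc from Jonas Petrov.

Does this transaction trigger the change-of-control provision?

No

The purchase adds only to Tomas's holdings (Jonas's stake shrinks), so Tomas is the only person who could newly come to control Quillon.
Tomas holds 78% of Palisade, so Tomas controls Palisade.
Palisade holds 97% of Northlake, so Tomas controls Northlake.
Tomas and Palisade together hold 34% + 40% = 74% of Crestway, so Tomas controls Crestway.
Northlake holds 100% of Rowan, so Tomas controls Rowan.
In Quillon, Tomas's side holds only 16%, not > 50%.
So before the transaction, Tomas does not control Quillon.
After the purchase, Tomas's direct stake in Crestway rises to 34% + 16% = 50%, and Jonas's stake falls to 9%.
Tomas and Palisade together hold 50% + 40% = 90% of Crestway, so Tomas controls Crestway.
After the transaction, Tomas's side holds 16% of Quillon, not > 50%, so Tomas still does not control Quillon.
No new person acquires control, so the clause is not triggered.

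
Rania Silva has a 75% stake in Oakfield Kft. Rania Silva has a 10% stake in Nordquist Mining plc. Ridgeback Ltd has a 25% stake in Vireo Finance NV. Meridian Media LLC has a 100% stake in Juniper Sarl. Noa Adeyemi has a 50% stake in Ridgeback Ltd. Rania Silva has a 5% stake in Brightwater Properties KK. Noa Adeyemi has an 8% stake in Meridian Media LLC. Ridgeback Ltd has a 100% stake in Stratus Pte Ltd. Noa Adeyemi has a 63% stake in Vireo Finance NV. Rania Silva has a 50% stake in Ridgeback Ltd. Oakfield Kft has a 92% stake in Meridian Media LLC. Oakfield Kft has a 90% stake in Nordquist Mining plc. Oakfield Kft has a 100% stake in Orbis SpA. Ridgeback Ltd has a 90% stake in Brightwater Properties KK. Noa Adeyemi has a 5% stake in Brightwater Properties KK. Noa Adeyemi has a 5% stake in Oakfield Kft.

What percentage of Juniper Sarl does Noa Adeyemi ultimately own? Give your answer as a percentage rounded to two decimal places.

12.60%

Noa reaches Juniper along 2 paths.
Via Meridian: 8% × 100% = 8%.
Via Oakfield → Meridian: 5% × 92% × 100% = 4.6%.
Total: 8% + 4.6% = 12.6%.
Rounded: 12.60%.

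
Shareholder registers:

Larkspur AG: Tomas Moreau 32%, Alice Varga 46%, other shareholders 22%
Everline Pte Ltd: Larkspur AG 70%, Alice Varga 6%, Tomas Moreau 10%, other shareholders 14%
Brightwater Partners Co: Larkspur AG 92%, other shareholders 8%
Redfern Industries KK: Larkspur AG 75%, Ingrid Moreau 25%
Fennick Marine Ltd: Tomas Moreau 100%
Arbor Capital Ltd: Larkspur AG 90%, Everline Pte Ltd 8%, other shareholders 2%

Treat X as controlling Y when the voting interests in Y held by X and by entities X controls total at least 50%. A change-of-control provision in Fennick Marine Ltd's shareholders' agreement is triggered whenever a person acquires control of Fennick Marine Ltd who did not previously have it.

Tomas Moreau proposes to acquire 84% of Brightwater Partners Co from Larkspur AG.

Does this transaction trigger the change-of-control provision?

The purchase adds only to Tomas's holdings (Larkspur's stake shrinks), so Tomas is the only person who could newly come to control Fennick.
Tomas holds 100% of Fennick, so Tomas controls Fennick.
So Tomas already controls Fennick before the transaction.
After the purchase, Tomas holds 84% of Brightwater directly, and Larkspur's stake falls to 8%.
Tomas controlled Fennick already, so this is not a new person acquiring control; every other person's position is unchanged or reduced.
No new person acquires control, so the clause is not triggered.

No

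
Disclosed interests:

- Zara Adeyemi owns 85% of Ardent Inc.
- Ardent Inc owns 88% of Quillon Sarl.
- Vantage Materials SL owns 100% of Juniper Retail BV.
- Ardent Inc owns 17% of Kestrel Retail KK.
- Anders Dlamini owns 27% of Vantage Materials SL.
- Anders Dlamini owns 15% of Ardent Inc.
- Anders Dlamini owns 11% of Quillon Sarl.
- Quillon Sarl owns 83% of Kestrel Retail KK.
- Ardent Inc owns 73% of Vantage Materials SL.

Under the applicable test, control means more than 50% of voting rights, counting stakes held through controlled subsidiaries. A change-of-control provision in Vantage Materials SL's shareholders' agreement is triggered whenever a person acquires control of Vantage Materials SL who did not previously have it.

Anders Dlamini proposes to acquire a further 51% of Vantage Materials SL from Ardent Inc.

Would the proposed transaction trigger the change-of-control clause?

Yes

The purchase adds only to Anders's holdings (Ardent's stake shrinks), so Anders is the only person who could newly come to control Vantage.
Anders's largest direct stake is 27% in Vantage, which does not meet the threshold, so Anders controls no company.
In Vantage, Anders's side holds only 27%, not > 50%.
So before the transaction, Anders does not control Vantage.
After the purchase, Anders's direct stake in Vantage rises to 27% + 51% = 78%, and Ardent's stake falls to 22%.
Anders holds 78% of Vantage, so Anders controls Vantage.
Anders did not control Vantage before and does after, so the clause is triggered.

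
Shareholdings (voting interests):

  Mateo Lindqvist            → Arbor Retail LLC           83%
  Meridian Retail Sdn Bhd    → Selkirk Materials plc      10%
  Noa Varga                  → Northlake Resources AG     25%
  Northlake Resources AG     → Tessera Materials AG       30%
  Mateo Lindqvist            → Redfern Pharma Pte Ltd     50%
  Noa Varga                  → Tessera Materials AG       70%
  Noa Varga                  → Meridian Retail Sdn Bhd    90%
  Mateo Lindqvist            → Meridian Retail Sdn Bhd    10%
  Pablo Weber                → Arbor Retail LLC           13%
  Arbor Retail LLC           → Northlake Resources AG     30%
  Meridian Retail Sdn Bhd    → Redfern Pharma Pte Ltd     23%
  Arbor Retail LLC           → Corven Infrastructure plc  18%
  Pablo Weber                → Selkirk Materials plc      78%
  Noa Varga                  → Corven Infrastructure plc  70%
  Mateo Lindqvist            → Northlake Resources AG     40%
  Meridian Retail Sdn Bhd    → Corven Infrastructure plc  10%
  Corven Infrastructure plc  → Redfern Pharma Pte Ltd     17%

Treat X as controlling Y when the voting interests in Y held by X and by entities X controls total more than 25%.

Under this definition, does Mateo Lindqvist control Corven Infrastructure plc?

No

Mateo holds 83% of Arbor, so Mateo controls Arbor.
Mateo and Arbor together hold 40% + 30% = 70% of Northlake, so Mateo controls Northlake.
Northlake holds 30% of Tessera, so Mateo controls Tessera.
Mateo holds 50% of Redfern, so Mateo controls Redfern.
In Corven, Mateo's side holds only 18%, not > 25%.
So Mateo does not control Corven.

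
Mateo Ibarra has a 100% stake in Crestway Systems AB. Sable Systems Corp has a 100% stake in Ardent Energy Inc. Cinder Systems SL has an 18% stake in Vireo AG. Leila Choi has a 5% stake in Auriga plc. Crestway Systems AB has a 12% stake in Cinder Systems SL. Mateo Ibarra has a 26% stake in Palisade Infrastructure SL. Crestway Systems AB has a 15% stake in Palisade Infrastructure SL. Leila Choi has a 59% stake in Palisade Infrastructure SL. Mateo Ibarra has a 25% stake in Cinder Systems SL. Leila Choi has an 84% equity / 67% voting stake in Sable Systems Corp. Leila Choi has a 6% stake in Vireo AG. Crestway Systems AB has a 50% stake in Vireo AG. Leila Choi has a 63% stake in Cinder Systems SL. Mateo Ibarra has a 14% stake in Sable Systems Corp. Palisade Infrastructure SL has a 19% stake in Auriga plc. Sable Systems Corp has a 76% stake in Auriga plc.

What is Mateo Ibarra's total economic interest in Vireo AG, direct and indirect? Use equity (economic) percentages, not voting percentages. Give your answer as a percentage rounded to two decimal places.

Mateo reaches Vireo along 3 paths.
Via Cinder: 25% × 18% = 4.5%.
Via Crestway → Cinder: 100% × 12% × 18% = 2.16%.
Via Crestway: 100% × 50% = 50%.
Total: 4.5% + 2.16% + 50% = 56.66%.

56.66%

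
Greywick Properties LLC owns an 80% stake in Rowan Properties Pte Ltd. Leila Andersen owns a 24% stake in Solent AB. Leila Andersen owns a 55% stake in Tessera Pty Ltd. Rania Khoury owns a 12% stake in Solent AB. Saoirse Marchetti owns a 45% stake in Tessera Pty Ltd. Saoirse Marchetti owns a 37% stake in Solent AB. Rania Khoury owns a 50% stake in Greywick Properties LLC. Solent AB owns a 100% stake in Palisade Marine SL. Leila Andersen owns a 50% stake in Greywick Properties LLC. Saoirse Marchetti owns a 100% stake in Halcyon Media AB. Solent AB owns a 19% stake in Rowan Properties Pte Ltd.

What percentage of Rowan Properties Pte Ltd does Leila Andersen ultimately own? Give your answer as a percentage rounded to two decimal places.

Leila reaches Rowan along 2 paths.
Via Solent: 24% × 19% = 4.56%.
Via Greywick: 50% × 80% = 40%.
Total: 4.56% + 40% = 44.56%.

44.56%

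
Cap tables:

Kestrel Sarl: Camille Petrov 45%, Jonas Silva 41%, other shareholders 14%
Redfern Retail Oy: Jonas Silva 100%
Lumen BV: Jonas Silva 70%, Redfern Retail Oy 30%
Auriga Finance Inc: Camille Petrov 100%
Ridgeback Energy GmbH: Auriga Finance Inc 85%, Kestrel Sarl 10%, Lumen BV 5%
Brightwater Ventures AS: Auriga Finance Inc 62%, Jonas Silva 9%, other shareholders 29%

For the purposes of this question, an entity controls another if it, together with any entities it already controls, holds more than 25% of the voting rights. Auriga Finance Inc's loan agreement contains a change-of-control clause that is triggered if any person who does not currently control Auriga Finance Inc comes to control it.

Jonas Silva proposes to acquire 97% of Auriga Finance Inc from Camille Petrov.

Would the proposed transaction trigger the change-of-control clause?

Yes

The purchase adds only to Jonas's holdings (Camille's stake shrinks), so Jonas is the only person who could newly come to control Auriga.
Jonas holds 41% of Kestrel, so Jonas controls Kestrel.
Jonas holds 100% of Redfern, so Jonas controls Redfern.
Jonas and Redfern together hold 70% + 30% = 100% of Lumen, so Jonas controls Lumen.
Neither Jonas nor any entity Jonas controls holds any voting interest in Auriga.
So before the transaction, Jonas does not control Auriga.
After the purchase, Jonas holds 97% of Auriga directly, and Camille's stake falls to 3%.
Jonas holds 97% of Auriga, so Jonas controls Auriga.
Jonas did not control Auriga before and does after, so the clause is triggered.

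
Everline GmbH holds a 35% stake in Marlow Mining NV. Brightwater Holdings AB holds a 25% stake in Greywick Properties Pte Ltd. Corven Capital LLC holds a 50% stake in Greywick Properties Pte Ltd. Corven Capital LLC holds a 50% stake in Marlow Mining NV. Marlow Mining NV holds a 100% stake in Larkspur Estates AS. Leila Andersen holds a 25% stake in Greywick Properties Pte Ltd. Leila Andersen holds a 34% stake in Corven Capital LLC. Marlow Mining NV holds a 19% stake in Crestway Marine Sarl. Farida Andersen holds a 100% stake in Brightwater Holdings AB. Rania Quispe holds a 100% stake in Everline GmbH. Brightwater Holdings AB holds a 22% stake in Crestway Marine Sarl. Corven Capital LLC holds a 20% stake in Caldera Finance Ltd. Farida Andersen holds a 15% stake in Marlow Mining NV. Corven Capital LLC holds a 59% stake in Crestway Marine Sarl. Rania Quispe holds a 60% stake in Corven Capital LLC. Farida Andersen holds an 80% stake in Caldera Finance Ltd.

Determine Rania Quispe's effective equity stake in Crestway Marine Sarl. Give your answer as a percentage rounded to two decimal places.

47.75%

Rania reaches Crestway along 3 paths.
Via Corven: 60% × 59% = 35.4%.
Via Everline → Marlow: 100% × 35% × 19% = 6.65%.
Via Corven → Marlow: 60% × 50% × 19% = 5.7%.
Total: 35.4% + 6.65% + 5.7% = 47.75%.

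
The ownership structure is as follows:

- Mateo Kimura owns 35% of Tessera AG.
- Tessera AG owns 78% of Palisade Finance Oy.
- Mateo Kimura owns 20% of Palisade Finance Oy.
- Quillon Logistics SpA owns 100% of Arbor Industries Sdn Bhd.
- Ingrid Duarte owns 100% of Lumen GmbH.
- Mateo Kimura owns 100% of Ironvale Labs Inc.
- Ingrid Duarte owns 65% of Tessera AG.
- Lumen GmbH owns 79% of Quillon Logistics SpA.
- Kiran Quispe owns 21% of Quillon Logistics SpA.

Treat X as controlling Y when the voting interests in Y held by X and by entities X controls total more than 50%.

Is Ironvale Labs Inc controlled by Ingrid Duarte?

No

Ingrid holds 65% of Tessera, so Ingrid controls Tessera.
Tessera holds 78% of Palisade, so Ingrid controls Palisade.
Ingrid holds 100% of Lumen, so Ingrid controls Lumen.
Lumen holds 79% of Quillon, so Ingrid controls Quillon.
Quillon holds 100% of Arbor, so Ingrid controls Arbor.
Neither Ingrid nor any entity Ingrid controls holds any voting interest in Ironvale.
So Ingrid does not control Ironvale.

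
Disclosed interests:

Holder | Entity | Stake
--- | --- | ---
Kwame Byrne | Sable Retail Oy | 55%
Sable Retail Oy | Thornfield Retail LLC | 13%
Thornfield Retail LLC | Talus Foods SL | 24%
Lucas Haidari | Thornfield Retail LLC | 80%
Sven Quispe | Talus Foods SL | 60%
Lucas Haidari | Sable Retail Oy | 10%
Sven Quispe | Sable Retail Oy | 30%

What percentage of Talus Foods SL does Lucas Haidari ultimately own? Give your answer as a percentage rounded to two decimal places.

Lucas reaches Talus along 2 paths.
Via Thornfield: 80% × 24% = 19.2%.
Via Sable → Thornfield: 10% × 13% × 24% = 0.312%.
Total: 19.2% + 0.312% = 19.512%.
Rounded: 19.51%.

19.51%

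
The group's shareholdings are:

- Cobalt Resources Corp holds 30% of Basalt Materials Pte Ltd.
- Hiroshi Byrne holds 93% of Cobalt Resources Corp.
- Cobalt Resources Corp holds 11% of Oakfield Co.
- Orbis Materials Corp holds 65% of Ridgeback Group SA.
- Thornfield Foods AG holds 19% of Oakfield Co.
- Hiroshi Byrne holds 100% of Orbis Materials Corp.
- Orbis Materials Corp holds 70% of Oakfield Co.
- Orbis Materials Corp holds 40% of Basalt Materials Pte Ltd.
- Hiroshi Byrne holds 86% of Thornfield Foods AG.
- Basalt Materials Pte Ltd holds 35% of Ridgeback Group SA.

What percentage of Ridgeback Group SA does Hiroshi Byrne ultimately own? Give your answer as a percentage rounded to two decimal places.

Hiroshi reaches Ridgeback along 3 paths.
Via Orbis: 100% × 65% = 65%.
Via Orbis → Basalt: 100% × 40% × 35% = 14%.
Via Cobalt → Basalt: 93% × 30% × 35% = 9.765%.
Total: 65% + 14% + 9.765% = 88.765%.
Rounded: 88.77%.

88.77%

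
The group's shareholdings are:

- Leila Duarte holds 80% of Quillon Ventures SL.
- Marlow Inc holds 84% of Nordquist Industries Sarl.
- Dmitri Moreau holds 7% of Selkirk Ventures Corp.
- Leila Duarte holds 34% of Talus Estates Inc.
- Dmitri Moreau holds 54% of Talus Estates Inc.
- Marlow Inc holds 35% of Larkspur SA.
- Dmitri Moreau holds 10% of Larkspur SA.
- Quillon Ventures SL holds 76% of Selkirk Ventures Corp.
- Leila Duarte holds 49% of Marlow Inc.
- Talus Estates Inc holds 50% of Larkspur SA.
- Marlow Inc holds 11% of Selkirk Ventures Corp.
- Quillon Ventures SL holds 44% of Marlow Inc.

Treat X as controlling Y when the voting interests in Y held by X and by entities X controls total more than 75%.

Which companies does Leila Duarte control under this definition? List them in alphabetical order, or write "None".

Leila holds 80% of Quillon, so Leila controls Quillon.
Quillon and Leila together hold 44% + 49% = 93% of Marlow, so Leila controls Marlow.
Quillon and Marlow together hold 76% + 11% = 87% of Selkirk, so Leila controls Selkirk.
Marlow holds 84% of Nordquist, so Leila controls Nordquist.
No other company's threshold is met.

Marlow Inc, Nordquist Industries Sarl, Quillon Ventures SL, Selkirk Ventures Corp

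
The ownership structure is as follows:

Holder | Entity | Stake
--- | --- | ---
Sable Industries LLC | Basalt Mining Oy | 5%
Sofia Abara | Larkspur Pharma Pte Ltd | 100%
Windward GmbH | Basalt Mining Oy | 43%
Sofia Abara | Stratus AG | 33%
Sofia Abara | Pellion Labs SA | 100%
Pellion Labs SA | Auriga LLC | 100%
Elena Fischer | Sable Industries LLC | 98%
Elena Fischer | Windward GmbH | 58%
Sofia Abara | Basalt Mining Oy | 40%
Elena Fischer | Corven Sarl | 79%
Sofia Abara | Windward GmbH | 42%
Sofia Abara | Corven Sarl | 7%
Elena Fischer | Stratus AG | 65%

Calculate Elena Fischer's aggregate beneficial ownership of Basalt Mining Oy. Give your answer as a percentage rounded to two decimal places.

29.84%

Elena reaches Basalt along 2 paths.
Via Windward: 58% × 43% = 24.94%.
Via Sable: 98% × 5% = 4.9%.
Total: 24.94% + 4.9% = 29.84%.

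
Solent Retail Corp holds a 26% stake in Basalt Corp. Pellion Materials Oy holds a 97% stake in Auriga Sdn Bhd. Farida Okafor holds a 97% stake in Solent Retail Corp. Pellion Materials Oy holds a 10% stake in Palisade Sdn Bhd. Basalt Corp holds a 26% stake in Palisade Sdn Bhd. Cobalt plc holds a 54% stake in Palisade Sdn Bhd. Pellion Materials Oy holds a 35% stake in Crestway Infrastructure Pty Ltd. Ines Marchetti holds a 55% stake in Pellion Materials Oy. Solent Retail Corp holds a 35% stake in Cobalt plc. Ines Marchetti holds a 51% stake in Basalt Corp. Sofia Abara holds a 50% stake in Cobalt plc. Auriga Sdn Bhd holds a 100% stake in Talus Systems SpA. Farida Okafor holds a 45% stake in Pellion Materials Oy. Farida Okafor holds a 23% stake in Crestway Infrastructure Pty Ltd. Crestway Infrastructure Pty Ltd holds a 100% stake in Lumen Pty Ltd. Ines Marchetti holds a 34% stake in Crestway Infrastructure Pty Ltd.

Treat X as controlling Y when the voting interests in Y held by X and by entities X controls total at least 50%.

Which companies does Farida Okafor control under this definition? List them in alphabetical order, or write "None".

Farida holds 97% of Solent, so Farida controls Solent.
No other company's threshold is met.

Solent Retail Corp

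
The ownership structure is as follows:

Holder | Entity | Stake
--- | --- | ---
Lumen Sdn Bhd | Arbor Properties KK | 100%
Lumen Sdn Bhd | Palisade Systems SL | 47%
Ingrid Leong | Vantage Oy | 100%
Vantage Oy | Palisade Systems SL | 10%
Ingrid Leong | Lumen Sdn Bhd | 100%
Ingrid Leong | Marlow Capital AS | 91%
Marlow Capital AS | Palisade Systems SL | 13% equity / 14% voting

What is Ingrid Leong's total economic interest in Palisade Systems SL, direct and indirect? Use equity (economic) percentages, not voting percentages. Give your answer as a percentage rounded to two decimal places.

Ingrid reaches Palisade along 3 paths.
Via Vantage: 100% × 10% = 10%.
Via Marlow: 91% × 13% = 11.83%.
Via Lumen: 100% × 47% = 47%.
Total: 10% + 11.83% + 47% = 68.83%.

68.83%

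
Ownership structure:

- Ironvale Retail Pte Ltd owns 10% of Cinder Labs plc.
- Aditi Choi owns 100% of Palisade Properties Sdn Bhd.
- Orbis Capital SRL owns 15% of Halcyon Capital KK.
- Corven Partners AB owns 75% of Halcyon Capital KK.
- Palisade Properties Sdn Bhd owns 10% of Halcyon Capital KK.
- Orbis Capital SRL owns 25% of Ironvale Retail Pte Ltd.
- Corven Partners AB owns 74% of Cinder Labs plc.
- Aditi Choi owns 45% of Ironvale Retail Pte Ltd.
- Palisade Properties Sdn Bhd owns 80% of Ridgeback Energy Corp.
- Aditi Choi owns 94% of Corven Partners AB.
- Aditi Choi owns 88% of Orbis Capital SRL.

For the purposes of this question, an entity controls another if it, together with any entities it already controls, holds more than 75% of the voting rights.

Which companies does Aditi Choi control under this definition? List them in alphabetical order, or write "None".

Aditi holds 94% of Corven, so Aditi controls Corven.
Aditi holds 88% of Orbis, so Aditi controls Orbis.
Aditi holds 100% of Palisade, so Aditi controls Palisade.
Palisade holds 80% of Ridgeback, so Aditi controls Ridgeback.
Palisade and Orbis and Corven together hold 10% + 15% + 75% = 100% of Halcyon, so Aditi controls Halcyon.
No other company's threshold is met.

Corven Partners AB, Halcyon Capital KK, Orbis Capital SRL, Palisade Properties Sdn Bhd, Ridgeback Energy Corp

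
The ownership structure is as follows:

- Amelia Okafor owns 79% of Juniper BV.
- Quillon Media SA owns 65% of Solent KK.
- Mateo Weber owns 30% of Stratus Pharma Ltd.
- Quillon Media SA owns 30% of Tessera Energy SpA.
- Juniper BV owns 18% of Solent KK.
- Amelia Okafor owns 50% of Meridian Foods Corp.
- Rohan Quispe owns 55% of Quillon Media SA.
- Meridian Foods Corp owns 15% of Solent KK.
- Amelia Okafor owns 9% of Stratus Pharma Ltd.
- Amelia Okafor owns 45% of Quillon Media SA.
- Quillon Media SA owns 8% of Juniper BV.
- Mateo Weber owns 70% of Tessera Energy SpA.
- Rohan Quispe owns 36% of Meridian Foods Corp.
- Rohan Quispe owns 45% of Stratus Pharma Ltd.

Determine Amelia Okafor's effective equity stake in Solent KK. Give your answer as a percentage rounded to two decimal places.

51.62%

Amelia reaches Solent along 4 paths.
Via Quillon: 45% × 65% = 29.25%.
Via Meridian: 50% × 15% = 7.5%.
Via Quillon → Juniper: 45% × 8% × 18% = 0.648%.
Via Juniper: 79% × 18% = 14.22%.
Total: 29.25% + 7.5% + 0.648% + 14.22% = 51.618%.
Rounded: 51.62%.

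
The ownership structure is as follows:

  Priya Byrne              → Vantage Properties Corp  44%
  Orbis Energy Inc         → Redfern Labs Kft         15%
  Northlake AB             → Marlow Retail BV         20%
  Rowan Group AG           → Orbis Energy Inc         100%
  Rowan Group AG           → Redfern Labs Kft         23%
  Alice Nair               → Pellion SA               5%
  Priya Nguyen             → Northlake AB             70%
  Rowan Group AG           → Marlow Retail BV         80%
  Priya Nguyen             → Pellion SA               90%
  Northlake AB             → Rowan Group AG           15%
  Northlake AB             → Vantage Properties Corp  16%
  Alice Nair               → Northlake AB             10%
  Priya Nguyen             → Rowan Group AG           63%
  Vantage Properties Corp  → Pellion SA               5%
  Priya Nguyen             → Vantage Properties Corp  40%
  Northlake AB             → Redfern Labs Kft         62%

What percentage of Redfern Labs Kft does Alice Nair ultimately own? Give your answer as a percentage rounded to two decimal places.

Alice reaches Redfern along 3 paths.
Via Northlake: 10% × 62% = 6.2%.
Via Northlake → Rowan: 10% × 15% × 23% = 0.345%.
Via Northlake → Rowan → Orbis: 10% × 15% × 100% × 15% = 0.225%.
Total: 6.2% + 0.345% + 0.225% = 6.77%.

6.77%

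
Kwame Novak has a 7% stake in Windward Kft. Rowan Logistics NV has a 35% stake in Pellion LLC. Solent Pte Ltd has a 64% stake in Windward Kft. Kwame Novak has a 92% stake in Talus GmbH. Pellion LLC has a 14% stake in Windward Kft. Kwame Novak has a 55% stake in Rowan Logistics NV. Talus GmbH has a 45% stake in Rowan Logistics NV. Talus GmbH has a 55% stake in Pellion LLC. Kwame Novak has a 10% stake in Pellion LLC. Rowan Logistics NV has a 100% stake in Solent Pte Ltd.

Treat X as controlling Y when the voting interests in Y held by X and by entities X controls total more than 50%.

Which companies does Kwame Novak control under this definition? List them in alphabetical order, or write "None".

Pellion LLC, Rowan Logistics NV, Solent Pte Ltd, Talus GmbH, Windward Kft

Kwame holds 92% of Talus, so Kwame controls Talus.
Talus and Kwame together hold 45% + 55% = 100% of Rowan, so Kwame controls Rowan.
Talus and Kwame and Rowan together hold 55% + 10% + 35% = 100% of Pellion, so Kwame controls Pellion.
Rowan holds 100% of Solent, so Kwame controls Solent.
Solent and Kwame and Pellion together hold 64% + 7% + 14% = 85% of Windward, so Kwame controls Windward.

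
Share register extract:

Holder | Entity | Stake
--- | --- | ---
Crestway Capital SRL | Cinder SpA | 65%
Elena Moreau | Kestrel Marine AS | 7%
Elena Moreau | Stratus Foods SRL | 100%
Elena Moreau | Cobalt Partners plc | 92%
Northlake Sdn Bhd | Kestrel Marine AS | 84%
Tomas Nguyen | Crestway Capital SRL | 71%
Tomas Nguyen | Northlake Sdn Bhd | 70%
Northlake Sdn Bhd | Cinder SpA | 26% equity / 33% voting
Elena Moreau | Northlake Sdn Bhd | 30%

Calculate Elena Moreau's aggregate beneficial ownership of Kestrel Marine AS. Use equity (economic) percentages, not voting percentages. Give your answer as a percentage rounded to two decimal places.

32.20%

Elena reaches Kestrel along 2 paths.
Direct stake: 7% = 7%.
Via Northlake: 30% × 84% = 25.2%.
Total: 7% + 25.2% = 32.2%.
Rounded: 32.20%.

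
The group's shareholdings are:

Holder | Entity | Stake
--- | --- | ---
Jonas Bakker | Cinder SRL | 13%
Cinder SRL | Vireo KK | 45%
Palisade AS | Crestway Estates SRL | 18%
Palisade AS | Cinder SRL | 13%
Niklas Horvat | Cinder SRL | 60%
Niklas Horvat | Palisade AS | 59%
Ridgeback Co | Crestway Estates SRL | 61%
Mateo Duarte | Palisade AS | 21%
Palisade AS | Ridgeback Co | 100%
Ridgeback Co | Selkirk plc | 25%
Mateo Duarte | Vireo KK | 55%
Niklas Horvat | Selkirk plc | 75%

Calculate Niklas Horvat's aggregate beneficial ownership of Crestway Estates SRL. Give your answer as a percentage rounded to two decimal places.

46.61%

Niklas reaches Crestway along 2 paths.
Via Palisade: 59% × 18% = 10.62%.
Via Palisade → Ridgeback: 59% × 100% × 61% = 35.99%.
Total: 10.62% + 35.99% = 46.61%.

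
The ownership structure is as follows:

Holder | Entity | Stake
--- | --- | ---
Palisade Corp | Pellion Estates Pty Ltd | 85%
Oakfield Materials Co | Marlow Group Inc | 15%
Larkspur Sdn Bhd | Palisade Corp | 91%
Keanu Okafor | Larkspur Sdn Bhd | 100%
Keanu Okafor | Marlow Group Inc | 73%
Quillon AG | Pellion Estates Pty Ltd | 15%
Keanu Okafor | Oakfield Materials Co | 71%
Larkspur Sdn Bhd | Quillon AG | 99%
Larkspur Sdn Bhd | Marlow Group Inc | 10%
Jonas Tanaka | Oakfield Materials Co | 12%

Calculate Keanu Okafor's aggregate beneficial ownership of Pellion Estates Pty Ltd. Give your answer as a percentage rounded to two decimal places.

Keanu reaches Pellion along 2 paths.
Via Larkspur → Palisade: 100% × 91% × 85% = 77.35%.
Via Larkspur → Quillon: 100% × 99% × 15% = 14.85%.
Total: 77.35% + 14.85% = 92.2%.
Rounded: 92.20%.

92.20%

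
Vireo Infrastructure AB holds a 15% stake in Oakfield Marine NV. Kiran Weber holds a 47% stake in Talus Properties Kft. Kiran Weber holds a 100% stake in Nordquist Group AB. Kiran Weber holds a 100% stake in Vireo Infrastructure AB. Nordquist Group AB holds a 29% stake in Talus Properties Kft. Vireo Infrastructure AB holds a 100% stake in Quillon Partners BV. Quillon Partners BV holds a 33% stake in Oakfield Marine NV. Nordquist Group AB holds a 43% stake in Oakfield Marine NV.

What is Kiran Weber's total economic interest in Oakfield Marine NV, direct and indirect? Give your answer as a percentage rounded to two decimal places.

91.00%

Kiran reaches Oakfield along 3 paths.
Via Vireo → Quillon: 100% × 100% × 33% = 33%.
Via Vireo: 100% × 15% = 15%.
Via Nordquist: 100% × 43% = 43%.
Total: 33% + 15% + 43% = 91%.
Rounded: 91.00%.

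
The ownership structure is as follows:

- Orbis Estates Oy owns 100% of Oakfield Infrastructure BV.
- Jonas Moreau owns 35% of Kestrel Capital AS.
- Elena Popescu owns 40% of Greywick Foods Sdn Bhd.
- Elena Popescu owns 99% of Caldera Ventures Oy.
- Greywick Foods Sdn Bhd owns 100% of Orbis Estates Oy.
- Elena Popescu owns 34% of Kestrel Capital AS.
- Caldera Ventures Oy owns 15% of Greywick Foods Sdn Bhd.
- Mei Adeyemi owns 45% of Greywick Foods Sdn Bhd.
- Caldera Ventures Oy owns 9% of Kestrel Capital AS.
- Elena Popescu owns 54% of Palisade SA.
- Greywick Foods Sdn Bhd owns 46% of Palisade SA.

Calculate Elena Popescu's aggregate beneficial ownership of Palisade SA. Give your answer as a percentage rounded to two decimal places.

79.23%

Elena reaches Palisade along 3 paths.
Via Caldera → Greywick: 99% × 15% × 46% = 6.831%.
Via Greywick: 40% × 46% = 18.4%.
Direct stake: 54% = 54%.
Total: 6.831% + 18.4% + 54% = 79.231%.
Rounded: 79.23%.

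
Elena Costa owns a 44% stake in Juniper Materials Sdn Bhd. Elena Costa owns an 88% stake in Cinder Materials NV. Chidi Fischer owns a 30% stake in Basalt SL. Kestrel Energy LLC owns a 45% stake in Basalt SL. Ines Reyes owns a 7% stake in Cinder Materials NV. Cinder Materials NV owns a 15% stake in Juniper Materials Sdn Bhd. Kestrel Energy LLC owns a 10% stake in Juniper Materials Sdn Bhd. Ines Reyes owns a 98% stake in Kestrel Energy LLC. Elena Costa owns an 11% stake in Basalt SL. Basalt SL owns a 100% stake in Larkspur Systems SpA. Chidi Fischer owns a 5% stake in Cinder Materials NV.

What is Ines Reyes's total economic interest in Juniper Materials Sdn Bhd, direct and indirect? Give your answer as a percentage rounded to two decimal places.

Ines reaches Juniper along 2 paths.
Via Cinder: 7% × 15% = 1.05%.
Via Kestrel: 98% × 10% = 9.8%.
Total: 1.05% + 9.8% = 10.85%.

10.85%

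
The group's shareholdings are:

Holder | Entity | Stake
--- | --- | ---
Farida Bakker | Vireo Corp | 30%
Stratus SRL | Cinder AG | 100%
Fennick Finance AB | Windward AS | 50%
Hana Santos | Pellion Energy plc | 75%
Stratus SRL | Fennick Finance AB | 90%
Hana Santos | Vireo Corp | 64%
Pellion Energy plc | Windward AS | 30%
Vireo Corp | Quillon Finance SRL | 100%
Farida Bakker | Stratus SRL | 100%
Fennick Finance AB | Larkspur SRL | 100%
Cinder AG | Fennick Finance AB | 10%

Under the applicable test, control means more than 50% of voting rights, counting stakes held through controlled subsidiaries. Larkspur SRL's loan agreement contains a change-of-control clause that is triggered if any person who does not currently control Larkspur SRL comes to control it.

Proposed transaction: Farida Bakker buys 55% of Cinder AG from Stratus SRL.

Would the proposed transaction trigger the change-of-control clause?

The purchase adds only to Farida's holdings (Stratus's stake shrinks), so Farida is the only person who could newly come to control Larkspur.
Farida holds 100% of Stratus, so Farida controls Stratus.
Stratus holds 100% of Cinder, so Farida controls Cinder.
Stratus and Cinder together hold 90% + 10% = 100% of Fennick, so Farida controls Fennick.
Fennick holds 100% of Larkspur, so Farida controls Larkspur.
So Farida already controls Larkspur before the transaction.
After the purchase, Farida holds 55% of Cinder directly, and Stratus's stake falls to 45%.
Farida controlled Larkspur already, so this is not a new person acquiring control; every other person's position is unchanged or reduced.
No new person acquires control, so the clause is not triggered.

No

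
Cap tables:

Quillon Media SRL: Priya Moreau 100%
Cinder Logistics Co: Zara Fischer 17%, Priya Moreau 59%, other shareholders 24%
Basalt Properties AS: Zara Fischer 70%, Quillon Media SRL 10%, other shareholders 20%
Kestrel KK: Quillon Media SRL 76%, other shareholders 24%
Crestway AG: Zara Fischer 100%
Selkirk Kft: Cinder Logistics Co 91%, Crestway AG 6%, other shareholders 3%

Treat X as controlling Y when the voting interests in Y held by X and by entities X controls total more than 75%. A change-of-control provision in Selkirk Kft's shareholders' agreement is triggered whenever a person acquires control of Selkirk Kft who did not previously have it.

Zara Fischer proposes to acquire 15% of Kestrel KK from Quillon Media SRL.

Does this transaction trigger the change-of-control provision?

The purchase adds only to Zara's holdings (Quillon's stake shrinks), so Zara is the only person who could newly come to control Selkirk.
Zara holds 100% of Crestway, so Zara controls Crestway.
In Selkirk, Zara's side holds only 6%, not > 75%.
So before the transaction, Zara does not control Selkirk.
After the purchase, Zara holds 15% of Kestrel directly, and Quillon's stake falls to 61%.
Zara's side now holds 15% of Kestrel, not > 75%, so Zara still does not control Kestrel.
After the transaction, Zara's side holds 6% of Selkirk, not > 75%, so Zara still does not control Selkirk.
No new person acquires control, so the clause is not triggered.

No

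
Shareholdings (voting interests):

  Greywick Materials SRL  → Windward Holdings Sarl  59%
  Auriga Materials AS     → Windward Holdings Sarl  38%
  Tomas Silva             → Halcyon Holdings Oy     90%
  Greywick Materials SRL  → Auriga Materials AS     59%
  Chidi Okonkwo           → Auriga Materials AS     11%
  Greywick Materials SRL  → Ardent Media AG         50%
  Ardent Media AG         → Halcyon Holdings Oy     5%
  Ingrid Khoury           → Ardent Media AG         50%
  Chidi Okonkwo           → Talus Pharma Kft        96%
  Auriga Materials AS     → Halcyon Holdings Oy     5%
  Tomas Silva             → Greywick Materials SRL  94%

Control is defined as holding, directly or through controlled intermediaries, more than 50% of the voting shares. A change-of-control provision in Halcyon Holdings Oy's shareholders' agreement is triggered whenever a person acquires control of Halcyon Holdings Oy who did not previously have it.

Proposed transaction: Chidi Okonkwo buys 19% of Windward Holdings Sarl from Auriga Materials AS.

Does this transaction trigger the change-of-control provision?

The purchase adds only to Chidi's holdings (Auriga's stake shrinks), so Chidi is the only person who could newly come to control Halcyon.
Chidi holds 96% of Talus, so Chidi controls Talus.
Neither Chidi nor any entity Chidi controls holds any voting interest in Halcyon.
So before the transaction, Chidi does not control Halcyon.
After the purchase, Chidi holds 19% of Windward directly, and Auriga's stake falls to 19%.
Chidi's side now holds 19% of Windward, not > 50%, so Chidi still does not control Windward.
After the transaction, neither Chidi nor any entity Chidi controls holds a voting interest in Halcyon, so Chidi still does not control it.
No new person acquires control, so the clause is not triggered.

No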